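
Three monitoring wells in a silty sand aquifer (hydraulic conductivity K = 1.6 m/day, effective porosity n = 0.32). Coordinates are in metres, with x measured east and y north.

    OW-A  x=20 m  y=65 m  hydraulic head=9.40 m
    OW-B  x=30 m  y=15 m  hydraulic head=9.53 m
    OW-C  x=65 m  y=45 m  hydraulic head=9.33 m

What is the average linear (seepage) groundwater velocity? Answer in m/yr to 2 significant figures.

8.0 m/yr

Taking OW-A as reference: OW-B−OW-A = (10, -50, +0.13); OW-C−OW-A = (45, -20, -0.07).
Solve a·Δx + b·Δy = Δh: det = 10·(-20) − 45·(-50) = 2050.
∂h/∂x = [(+0.13)·(-20) − (-0.07)·(-50)] / 2050 = -0.002976
∂h/∂y = [10·(-0.07) − 45·(+0.13)] / 2050 = -0.003195
|∇h| = √(-0.002976² + -0.003195²) = 0.004366
Seepage velocity v = K·i/n = 1.6 × 0.004366 / 0.32 = 0.02183 m/day = 7.973 m/yr.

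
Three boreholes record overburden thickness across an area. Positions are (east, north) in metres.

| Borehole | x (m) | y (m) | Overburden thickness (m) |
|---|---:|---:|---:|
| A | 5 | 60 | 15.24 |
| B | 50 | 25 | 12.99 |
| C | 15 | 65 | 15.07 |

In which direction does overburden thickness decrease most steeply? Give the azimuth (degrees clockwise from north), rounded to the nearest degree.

With d = a·x + b·y + c and A as origin, the differences give:
  45·a + (-35)·b = -2.25
  10·a + 5·b = -0.17
Eliminate b (×5 and ×(-35), subtract): 575·a = -17.200 → a = ∂d/∂x = -0.02991
Back-substitute: b = ∂d/∂y = +0.02583.
Steepest decrease is along −∇f: components (+0.02991 E, -0.02583 N).
Azimuth = atan2(+0.02991, -0.02583) = 130.8° ≈ 131°.

131°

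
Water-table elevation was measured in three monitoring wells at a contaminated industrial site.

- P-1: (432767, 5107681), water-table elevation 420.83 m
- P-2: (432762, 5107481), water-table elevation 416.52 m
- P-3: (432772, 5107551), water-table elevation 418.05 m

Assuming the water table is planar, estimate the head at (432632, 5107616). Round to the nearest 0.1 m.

With h = a·x + b·y + c and P-1 as origin, the differences give:
  (-5)·a + (-200)·b = -4.31
  5·a + (-130)·b = -2.78
Eliminate b (×(-130) and ×(-200), subtract): 1650·a = 4.300 → a = ∂h/∂x = +0.002606
Back-substitute: b = ∂h/∂y = +0.02148.
h(432632, 5107616) = 420.83 + (+0.002606)·(-135) + (+0.02148)·(-65) = 420.83 -0.352 -1.397 = 419.082 m.

419.1 m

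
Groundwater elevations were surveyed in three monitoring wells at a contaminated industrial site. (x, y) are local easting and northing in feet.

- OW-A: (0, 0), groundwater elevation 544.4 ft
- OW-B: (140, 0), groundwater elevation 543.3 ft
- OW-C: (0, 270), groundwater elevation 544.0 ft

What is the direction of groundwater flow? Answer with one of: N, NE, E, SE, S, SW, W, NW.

∂h/∂x = (543.3 − 544.4) / (140 − 0) = -0.007857
∂h/∂y = (544.0 − 544.4) / (270 − 0) = -0.001481
Flow = −∇h = (+0.007857 east, +0.001481 north), which points east.

E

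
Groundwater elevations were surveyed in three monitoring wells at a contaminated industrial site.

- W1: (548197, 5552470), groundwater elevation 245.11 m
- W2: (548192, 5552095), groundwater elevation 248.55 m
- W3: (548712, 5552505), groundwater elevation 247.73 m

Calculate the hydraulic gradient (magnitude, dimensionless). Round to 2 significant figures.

Taking W1 as reference: W2−W1 = (-5, -375, +3.44); W3−W1 = (515, 35, +2.62).
Determinant of the coordinate differences = (-5)·35 − 515·(-375) = 192950.
∂h/∂x = [(+3.44)·35 − (+2.62)·(-375)] / 192950 = +0.005716
∂h/∂y = [(-5)·(+2.62) − 515·(+3.44)] / 192950 = -0.009250
|∇h| = √(0.005716² + -0.009250²) = 0.01087

0.011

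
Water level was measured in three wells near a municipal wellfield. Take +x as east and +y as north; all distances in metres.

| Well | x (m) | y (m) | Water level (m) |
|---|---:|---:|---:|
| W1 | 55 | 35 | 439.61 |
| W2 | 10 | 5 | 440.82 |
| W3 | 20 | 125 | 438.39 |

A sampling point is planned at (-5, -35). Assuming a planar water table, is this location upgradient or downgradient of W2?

upgradient

Taking W1 as reference: W2−W1 = (-45, -30, +1.21); W3−W1 = (-35, 90, -1.22).
Determinant of the coordinate differences = (-45)·90 − (-35)·(-30) = -5100.
∂h/∂x = [(+1.21)·90 − (-1.22)·(-30)] / -5100 = -0.01418
∂h/∂y = [(-45)·(-1.22) − (-35)·(+1.21)] / -5100 = -0.01907
Head at (-5, -35) = 439.61 + (-0.01418)·(-60) + (-0.01907)·(-70) = 441.80 m.
That is higher than the 440.82 m at W2, so the point is upgradient.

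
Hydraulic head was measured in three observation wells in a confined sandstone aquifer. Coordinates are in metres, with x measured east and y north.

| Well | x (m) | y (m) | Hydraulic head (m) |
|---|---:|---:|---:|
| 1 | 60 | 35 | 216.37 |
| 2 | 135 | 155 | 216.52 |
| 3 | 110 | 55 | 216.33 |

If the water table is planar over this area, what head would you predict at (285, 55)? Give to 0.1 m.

With h = a·x + b·y + c and 1 as origin, the differences give:
  75·a + 120·b = +0.15
  50·a + 20·b = -0.04
Eliminate b (×20 and ×120, subtract): -4500·a = 7.800 → a = ∂h/∂x = -0.001733
Back-substitute: b = ∂h/∂y = +0.002333.
h(285, 55) = 216.37 + (-0.001733)·(225) + (+0.002333)·(20) = 216.37 -0.390 +0.047 = 216.027 m.

216.0 m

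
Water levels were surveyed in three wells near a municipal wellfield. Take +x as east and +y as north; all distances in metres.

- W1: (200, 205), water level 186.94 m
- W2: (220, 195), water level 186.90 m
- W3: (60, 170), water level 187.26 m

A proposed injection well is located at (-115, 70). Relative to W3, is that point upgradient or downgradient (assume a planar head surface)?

Taking W1 as reference: W2−W1 = (20, -10, -0.04); W3−W1 = (-140, -35, +0.32).
Solve a·Δx + b·Δy = Δh: det = 20·(-35) − (-140)·(-10) = -2100.
∂h/∂x = [(-0.04)·(-35) − (+0.32)·(-10)] / -2100 = -0.002190
∂h/∂y = [20·(+0.32) − (-140)·(-0.04)] / -2100 = -0.0003810
Head at (-115, 70) = 186.94 + (-0.002190)·(-315) + (-0.0003810)·(-135) = 187.68 m.
That is higher than the 187.26 m at W3, so the point is upgradient.

upgradient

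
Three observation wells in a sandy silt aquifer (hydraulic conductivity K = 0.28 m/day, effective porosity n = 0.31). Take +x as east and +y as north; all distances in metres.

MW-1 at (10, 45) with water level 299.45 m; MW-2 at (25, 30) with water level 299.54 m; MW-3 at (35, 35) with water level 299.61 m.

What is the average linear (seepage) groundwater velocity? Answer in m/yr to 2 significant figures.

Taking MW-1 as reference: MW-2−MW-1 = (15, -15, +0.09); MW-3−MW-1 = (25, -10, +0.16).
Determinant of the coordinate differences = 15·(-10) − 25·(-15) = 225.
∂h/∂x = [(+0.09)·(-10) − (+0.16)·(-15)] / 225 = +0.006667
∂h/∂y = [15·(+0.16) − 25·(+0.09)] / 225 = +0.0006667
|∇h| = √(0.006667² + 0.0006667²) = 0.0067
Seepage velocity v = K·i/n = 0.28 × 0.0067 / 0.31 = 0.006052 m/day = 2.21 m/yr.

2.2 m/yr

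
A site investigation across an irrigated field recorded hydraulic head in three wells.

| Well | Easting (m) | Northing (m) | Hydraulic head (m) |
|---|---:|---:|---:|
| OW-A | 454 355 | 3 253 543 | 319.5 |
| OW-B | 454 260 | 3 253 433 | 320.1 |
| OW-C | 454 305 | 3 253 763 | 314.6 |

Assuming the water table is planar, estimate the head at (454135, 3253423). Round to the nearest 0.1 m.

Differences from OW-A: to OW-B (Δx, Δy, Δh) = (-95, -110, +0.6); to OW-C = (-50, 220, -4.9).
Determinant of the coordinate differences = (-95)·220 − (-50)·(-110) = -26400.
∂h/∂x = [(+0.6)·220 − (-4.9)·(-110)] / -26400 = +0.01542
∂h/∂y = [(-95)·(-4.9) − (-50)·(+0.6)] / -26400 = -0.01877
h(454135, 3253423) = 319.5 + (+0.01542)·(-220) + (-0.01877)·(-120) = 319.5 -3.392 +2.252 = 318.361 m.

318.4 m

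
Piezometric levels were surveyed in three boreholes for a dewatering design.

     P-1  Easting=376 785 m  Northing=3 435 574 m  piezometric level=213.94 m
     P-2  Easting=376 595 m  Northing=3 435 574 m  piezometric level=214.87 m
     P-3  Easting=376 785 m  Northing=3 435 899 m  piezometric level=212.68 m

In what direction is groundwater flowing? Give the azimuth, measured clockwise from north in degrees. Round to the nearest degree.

052°

∂h/∂x = (214.87 − 213.94) / (376595 − 376785) = -0.004895
∂h/∂y = (212.68 − 213.94) / (3435899 − 3435574) = -0.003877
Flow direction (−∇h) has components (+0.004895 E, +0.003877 N).
Azimuth = atan2(E, N) = atan2(+0.004895, +0.003877) = 51.6° ≈ 052°.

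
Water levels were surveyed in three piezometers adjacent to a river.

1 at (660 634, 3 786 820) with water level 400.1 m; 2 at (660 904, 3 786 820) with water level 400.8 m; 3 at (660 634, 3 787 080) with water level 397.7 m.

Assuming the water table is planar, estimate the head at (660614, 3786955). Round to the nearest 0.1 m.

398.8 m

∂h/∂x = (400.8 − 400.1) / (660904 − 660634) = +0.002593
∂h/∂y = (397.7 − 400.1) / (3787080 − 3786820) = -0.009231
h(660614, 3786955) = 400.1 + (+0.002593)·(-20) + (-0.009231)·(135) = 400.1 -0.052 -1.246 = 398.802 m.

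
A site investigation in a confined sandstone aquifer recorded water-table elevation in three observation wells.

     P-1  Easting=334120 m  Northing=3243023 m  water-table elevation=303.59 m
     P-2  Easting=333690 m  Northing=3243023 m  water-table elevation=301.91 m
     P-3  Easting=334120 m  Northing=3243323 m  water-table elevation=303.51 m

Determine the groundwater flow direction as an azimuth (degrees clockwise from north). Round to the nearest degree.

∂h/∂x = (301.91 − 303.59) / (333690 − 334120) = +0.003907
∂h/∂y = (303.51 − 303.59) / (3243323 − 3243023) = -0.0002667
Flow direction (−∇h) has components (-0.003907 E, +0.0002667 N).
Azimuth = atan2(E, N) = atan2(-0.003907, +0.0002667) = 273.9° ≈ 274°.

274°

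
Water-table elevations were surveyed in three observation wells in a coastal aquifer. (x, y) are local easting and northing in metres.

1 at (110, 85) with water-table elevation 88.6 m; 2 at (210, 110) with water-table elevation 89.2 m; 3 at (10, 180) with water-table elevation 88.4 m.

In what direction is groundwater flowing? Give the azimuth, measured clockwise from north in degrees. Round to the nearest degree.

Taking 1 as reference: 2−1 = (100, 25, +0.6); 3−1 = (-100, 95, -0.2).
Solve a·Δx + b·Δy = Δh: det = 100·95 − (-100)·25 = 12000.
∂h/∂x = [(+0.6)·95 − (-0.2)·25] / 12000 = +0.005167
∂h/∂y = [100·(-0.2) − (-100)·(+0.6)] / 12000 = +0.003333
Flow direction (−∇h) has components (-0.005167 E, -0.003333 N).
Azimuth = atan2(E, N) = atan2(-0.005167, -0.003333) = 237.2° ≈ 237°.

237°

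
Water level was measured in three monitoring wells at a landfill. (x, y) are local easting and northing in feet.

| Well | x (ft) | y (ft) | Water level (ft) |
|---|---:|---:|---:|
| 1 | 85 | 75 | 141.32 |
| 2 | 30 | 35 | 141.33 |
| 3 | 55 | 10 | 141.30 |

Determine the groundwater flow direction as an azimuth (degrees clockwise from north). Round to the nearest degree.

Taking 1 as reference: 2−1 = (-55, -40, +0.01); 3−1 = (-30, -65, -0.02).
Solve a·Δx + b·Δy = Δh: det = (-55)·(-65) − (-30)·(-40) = 2375.
∂h/∂x = [(+0.01)·(-65) − (-0.02)·(-40)] / 2375 = -0.0006105
∂h/∂y = [(-55)·(-0.02) − (-30)·(+0.01)] / 2375 = +0.0005895
Flow direction (−∇h) has components (+0.0006105 E, -0.0005895 N).
Azimuth = atan2(E, N) = atan2(+0.0006105, -0.0005895) = 134.0° ≈ 134°.

134°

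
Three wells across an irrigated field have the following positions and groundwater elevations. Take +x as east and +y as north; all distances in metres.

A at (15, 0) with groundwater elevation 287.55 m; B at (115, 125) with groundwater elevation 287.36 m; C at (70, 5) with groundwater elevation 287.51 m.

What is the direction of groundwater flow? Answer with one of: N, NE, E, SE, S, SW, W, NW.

NE

Differences from A: to B (Δx, Δy, Δh) = (100, 125, -0.19); to C = (55, 5, -0.04).
Determinant of the coordinate differences = 100·5 − 55·125 = -6375.
∂h/∂x = [(-0.19)·5 − (-0.04)·125] / -6375 = -0.0006353
∂h/∂y = [100·(-0.04) − 55·(-0.19)] / -6375 = -0.001012
Flow = −∇h = (+0.0006353 east, +0.001012 north), which points northeast.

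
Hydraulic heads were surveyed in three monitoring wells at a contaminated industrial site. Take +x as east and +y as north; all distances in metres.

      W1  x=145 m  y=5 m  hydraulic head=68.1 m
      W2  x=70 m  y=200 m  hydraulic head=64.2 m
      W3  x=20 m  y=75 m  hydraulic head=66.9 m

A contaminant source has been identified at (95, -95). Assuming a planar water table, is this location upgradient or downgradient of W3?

Three-point gradient (reference W1): Δ to W2 = (-75, 195, -3.9), Δ to W3 = (-125, 70, -1.2).
∂h/∂x = -0.002039, ∂h/∂y = -0.02078 (det = 19125).
Head at (95, -95) = 68.1 + (-0.002039)·(-50) + (-0.02078)·(-100) = 70.28 m.
That is higher than the 66.9 m at W3, so the point is upgradient.

upgradient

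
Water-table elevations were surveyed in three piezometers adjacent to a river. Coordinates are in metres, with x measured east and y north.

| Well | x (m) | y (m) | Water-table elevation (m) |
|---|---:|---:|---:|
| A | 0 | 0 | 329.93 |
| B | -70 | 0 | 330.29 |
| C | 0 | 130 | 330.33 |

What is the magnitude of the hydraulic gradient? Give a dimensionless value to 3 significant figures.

∂h/∂x = (330.29 − 329.93) / (-70 − 0) = -0.005143
∂h/∂y = (330.33 − 329.93) / (130 − 0) = +0.003077
|∇h| = √(-0.005143² + 0.003077²) = 0.005993

0.00599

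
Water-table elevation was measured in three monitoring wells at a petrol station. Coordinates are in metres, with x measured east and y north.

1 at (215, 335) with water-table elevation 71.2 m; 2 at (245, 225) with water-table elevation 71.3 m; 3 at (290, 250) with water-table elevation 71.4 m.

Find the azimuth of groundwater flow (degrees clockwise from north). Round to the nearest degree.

276°

Differences from 1: to 2 (Δx, Δy, Δh) = (30, -110, +0.1); to 3 = (75, -85, +0.2).
Solve a·Δx + b·Δy = Δh: det = 30·(-85) − 75·(-110) = 5700.
∂h/∂x = [(+0.1)·(-85) − (+0.2)·(-110)] / 5700 = +0.002368
∂h/∂y = [30·(+0.2) − 75·(+0.1)] / 5700 = -0.0002632
Flow direction (−∇h) has components (-0.002368 E, +0.0002632 N).
Azimuth = atan2(E, N) = atan2(-0.002368, +0.0002632) = 276.3° ≈ 276°.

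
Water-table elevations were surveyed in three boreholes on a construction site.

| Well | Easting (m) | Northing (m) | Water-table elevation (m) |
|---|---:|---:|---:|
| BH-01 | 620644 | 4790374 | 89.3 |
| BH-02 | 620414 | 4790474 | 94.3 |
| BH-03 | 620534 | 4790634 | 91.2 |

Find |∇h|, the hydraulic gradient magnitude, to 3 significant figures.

0.0229

With h = a·x + b·y + c and BH-01 as origin, the differences give:
  (-230)·a + 100·b = +5.0
  (-110)·a + 260·b = +1.9
Eliminate b (×260 and ×100, subtract): -48800·a = 1110.00 → a = ∂h/∂x = -0.02275
Back-substitute: b = ∂h/∂y = -0.002316.
|∇h| = √(-0.02275² + -0.002316²) = 0.02287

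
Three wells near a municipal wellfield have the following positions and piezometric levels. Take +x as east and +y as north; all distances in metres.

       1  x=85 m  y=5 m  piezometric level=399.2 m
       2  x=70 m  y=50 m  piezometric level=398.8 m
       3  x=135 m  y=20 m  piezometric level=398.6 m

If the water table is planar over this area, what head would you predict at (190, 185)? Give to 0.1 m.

Differences from 1: to 2 (Δx, Δy, Δh) = (-15, 45, -0.4); to 3 = (50, 15, -0.6).
Determinant of the coordinate differences = (-15)·15 − 50·45 = -2475.
∂h/∂x = [(-0.4)·15 − (-0.6)·45] / -2475 = -0.008485
∂h/∂y = [(-15)·(-0.6) − 50·(-0.4)] / -2475 = -0.01172
h(190, 185) = 399.2 + (-0.008485)·(105) + (-0.01172)·(180) = 399.2 -0.891 -2.109 = 396.200 m.

396.2 m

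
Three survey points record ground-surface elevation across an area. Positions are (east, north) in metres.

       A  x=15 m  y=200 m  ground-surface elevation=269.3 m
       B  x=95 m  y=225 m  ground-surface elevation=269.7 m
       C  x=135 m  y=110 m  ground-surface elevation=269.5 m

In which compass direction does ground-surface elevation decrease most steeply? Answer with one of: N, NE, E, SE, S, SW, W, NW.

SW

Taking A as reference: B−A = (80, 25, +0.4); C−A = (120, -90, +0.2).
Determinant of the coordinate differences = 80·(-90) − 120·25 = -10200.
∂z/∂x = [(+0.4)·(-90) − (+0.2)·25] / -10200 = +0.004020
∂z/∂y = [80·(+0.2) − 120·(+0.4)] / -10200 = +0.003137
Steepest decrease is along −∇f = (-0.004020 E, -0.003137 N) → southwest.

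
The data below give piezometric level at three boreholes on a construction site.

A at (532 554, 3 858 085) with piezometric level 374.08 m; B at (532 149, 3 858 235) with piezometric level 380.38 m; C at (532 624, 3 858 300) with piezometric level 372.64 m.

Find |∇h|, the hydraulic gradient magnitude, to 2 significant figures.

With h = a·x + b·y + c and A as origin, the differences give:
  (-405)·a + 150·b = +6.30
  70·a + 215·b = -1.44
Eliminate b (×215 and ×150, subtract): -97575·a = 1570.500 → a = ∂h/∂x = -0.01610
Back-substitute: b = ∂h/∂y = -0.001457.
|∇h| = √(-0.01610² + -0.001457²) = 0.01617

0.016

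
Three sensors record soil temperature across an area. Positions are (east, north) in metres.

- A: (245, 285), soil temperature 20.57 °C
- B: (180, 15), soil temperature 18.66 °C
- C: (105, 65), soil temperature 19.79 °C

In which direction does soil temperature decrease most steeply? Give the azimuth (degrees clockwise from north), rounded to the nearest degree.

136°

Taking A as reference: B−A = (-65, -270, -1.91); C−A = (-140, -220, -0.78).
Determinant of the coordinate differences = (-65)·(-220) − (-140)·(-270) = -23500.
∂T/∂x = [(-1.91)·(-220) − (-0.78)·(-270)] / -23500 = -0.008919
∂T/∂y = [(-65)·(-0.78) − (-140)·(-1.91)] / -23500 = +0.009221
Steepest decrease is along −∇f: components (+0.008919 E, -0.009221 N).
Azimuth = atan2(+0.008919, -0.009221) = 136.0° ≈ 136°.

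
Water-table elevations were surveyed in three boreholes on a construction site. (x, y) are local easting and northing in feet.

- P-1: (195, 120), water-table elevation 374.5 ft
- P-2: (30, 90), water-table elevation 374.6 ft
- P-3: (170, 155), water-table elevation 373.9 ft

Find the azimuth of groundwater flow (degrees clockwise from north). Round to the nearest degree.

Differences from P-1: to P-2 (Δx, Δy, Δh) = (-165, -30, +0.1); to P-3 = (-25, 35, -0.6).
Solve a·Δx + b·Δy = Δh: det = (-165)·35 − (-25)·(-30) = -6525.
∂h/∂x = [(+0.1)·35 − (-0.6)·(-30)] / -6525 = +0.002222
∂h/∂y = [(-165)·(-0.6) − (-25)·(+0.1)] / -6525 = -0.01556
Flow direction (−∇h) has components (-0.002222 E, +0.01556 N).
Azimuth = atan2(E, N) = atan2(-0.002222, +0.01556) = 351.9° ≈ 352°.

352°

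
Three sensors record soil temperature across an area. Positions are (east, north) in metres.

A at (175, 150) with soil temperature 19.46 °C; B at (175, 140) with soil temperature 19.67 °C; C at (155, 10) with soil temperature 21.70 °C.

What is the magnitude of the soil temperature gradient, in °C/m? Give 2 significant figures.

With T = a·x + b·y + c and A as origin, the differences give:
  0·a + (-10)·b = +0.21
  (-20)·a + (-140)·b = +2.24
Eliminate b (×(-140) and ×(-10), subtract): -200·a = -7.000 → a = ∂T/∂x = +0.03500
Back-substitute: b = ∂T/∂y = -0.02100.
|∇f| = √(0.03500² + -0.02100²) = 0.04082 °C/m

0.041 °C/m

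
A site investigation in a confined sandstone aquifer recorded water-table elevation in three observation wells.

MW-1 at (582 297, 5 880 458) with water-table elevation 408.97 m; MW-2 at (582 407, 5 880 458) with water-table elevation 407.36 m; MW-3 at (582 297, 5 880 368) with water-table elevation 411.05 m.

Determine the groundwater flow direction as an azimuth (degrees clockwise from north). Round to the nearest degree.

032°

∂h/∂x = (407.36 − 408.97) / (582407 − 582297) = -0.01464
∂h/∂y = (411.05 − 408.97) / (5880368 − 5880458) = -0.02311
Flow direction (−∇h) has components (+0.01464 E, +0.02311 N).
Azimuth = atan2(E, N) = atan2(+0.01464, +0.02311) = 32.3° ≈ 032°.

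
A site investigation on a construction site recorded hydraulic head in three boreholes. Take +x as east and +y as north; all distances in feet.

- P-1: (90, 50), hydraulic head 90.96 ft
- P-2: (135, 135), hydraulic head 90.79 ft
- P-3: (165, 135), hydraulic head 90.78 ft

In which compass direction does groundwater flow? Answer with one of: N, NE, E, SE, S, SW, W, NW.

Differences from P-1: to P-2 (Δx, Δy, Δh) = (45, 85, -0.17); to P-3 = (75, 85, -0.18).
Determinant of the coordinate differences = 45·85 − 75·85 = -2550.
∂h/∂x = [(-0.17)·85 − (-0.18)·85] / -2550 = -0.0003333
∂h/∂y = [45·(-0.18) − 75·(-0.17)] / -2550 = -0.001824
Flow = −∇h = (+0.0003333 east, +0.001824 north), which points north.

N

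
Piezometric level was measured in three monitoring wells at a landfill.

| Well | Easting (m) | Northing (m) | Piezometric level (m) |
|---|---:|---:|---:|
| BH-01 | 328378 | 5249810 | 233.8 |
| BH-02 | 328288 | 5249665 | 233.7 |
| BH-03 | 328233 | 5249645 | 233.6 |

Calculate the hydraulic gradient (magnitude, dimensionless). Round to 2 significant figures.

With h = a·x + b·y + c and BH-01 as origin, the differences give:
  (-90)·a + (-145)·b = -0.1
  (-145)·a + (-165)·b = -0.2
Eliminate b (×(-165) and ×(-145), subtract): -6175·a = -12.50 → a = ∂h/∂x = +0.002024
Back-substitute: b = ∂h/∂y = -0.0005668.
|∇h| = √(0.002024² + -0.0005668²) = 0.002102

0.0021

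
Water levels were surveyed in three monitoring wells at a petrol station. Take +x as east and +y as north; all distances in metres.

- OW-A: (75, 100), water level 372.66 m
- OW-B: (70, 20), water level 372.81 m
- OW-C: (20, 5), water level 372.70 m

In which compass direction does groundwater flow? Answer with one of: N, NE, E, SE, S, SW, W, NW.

Three-point gradient (reference OW-A): Δ to OW-B = (-5, -80, +0.15), Δ to OW-C = (-55, -95, +0.04).
∂h/∂x = +0.002815, ∂h/∂y = -0.002051 (det = -3925).
Flow = −∇h = (-0.002815 east, +0.002051 north), which points northwest.

NW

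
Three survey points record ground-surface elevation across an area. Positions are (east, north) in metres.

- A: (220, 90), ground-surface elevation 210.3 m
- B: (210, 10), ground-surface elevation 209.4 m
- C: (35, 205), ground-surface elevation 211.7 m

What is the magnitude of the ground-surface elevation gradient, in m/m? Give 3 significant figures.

Three-point gradient (reference A): Δ to B = (-10, -80, -0.9), Δ to C = (-185, 115, +1.4).
∂z/∂x = -0.0005329, ∂z/∂y = +0.01132 (det = -15950).
|∇f| = √(-0.0005329² + 0.01132²) = 0.01133 m/m

0.0113 m/m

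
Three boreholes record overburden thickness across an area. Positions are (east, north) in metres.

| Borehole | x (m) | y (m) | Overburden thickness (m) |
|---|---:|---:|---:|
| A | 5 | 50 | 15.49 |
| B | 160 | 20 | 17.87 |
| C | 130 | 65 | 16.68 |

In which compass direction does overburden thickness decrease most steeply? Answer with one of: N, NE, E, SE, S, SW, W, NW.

NW

With d = a·x + b·y + c and A as origin, the differences give:
  155·a + (-30)·b = +2.38
  125·a + 15·b = +1.19
Eliminate b (×15 and ×(-30), subtract): 6075·a = 71.400 → a = ∂d/∂x = +0.01175
Back-substitute: b = ∂d/∂y = -0.01861.
Steepest decrease is along −∇f = (-0.01175 E, +0.01861 N) → northwest.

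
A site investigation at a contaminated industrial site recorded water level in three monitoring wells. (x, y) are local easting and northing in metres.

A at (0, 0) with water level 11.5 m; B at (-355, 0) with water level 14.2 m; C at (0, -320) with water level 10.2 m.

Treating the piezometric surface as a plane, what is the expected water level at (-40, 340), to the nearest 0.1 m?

13.2 m

∂h/∂x = (14.2 − 11.5) / (-355 − 0) = -0.007606
∂h/∂y = (10.2 − 11.5) / (-320 − 0) = +0.004063
h(-40, 340) = 11.5 + (-0.007606)·(-40) + (+0.004063)·(340) = 11.5 +0.304 +1.381 = 13.185 m.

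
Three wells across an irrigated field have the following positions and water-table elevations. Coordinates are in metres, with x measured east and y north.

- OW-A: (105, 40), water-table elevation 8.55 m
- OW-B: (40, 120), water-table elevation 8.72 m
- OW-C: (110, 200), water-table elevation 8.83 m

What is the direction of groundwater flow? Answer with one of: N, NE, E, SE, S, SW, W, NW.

S

Differences from OW-A: to OW-B (Δx, Δy, Δh) = (-65, 80, +0.17); to OW-C = (5, 160, +0.28).
Solve a·Δx + b·Δy = Δh: det = (-65)·160 − 5·80 = -10800.
∂h/∂x = [(+0.17)·160 − (+0.28)·80] / -10800 = -0.0004444
∂h/∂y = [(-65)·(+0.28) − 5·(+0.17)] / -10800 = +0.001764
Flow = −∇h = (+0.0004444 east, -0.001764 north), which points south.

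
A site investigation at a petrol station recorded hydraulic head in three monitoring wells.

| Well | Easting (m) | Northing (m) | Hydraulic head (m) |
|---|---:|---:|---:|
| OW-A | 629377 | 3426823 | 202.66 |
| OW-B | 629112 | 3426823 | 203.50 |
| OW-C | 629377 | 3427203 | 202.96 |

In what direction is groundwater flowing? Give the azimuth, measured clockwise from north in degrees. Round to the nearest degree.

104°

∂h/∂x = (203.50 − 202.66) / (629112 − 629377) = -0.003170
∂h/∂y = (202.96 − 202.66) / (3427203 − 3426823) = +0.0007895
Flow direction (−∇h) has components (+0.003170 E, -0.0007895 N).
Azimuth = atan2(E, N) = atan2(+0.003170, -0.0007895) = 104.0° ≈ 104°.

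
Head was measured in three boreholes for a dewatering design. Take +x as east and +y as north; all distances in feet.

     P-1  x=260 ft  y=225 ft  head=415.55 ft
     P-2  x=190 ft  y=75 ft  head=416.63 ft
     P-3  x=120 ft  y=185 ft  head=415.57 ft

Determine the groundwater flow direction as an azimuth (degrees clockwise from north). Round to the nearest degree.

345°

With h = a·x + b·y + c and P-1 as origin, the differences give:
  (-70)·a + (-150)·b = +1.08
  (-140)·a + (-40)·b = +0.02
Eliminate b (×(-40) and ×(-150), subtract): -18200·a = -40.200 → a = ∂h/∂x = +0.002209
Back-substitute: b = ∂h/∂y = -0.008231.
Flow direction (−∇h) has components (-0.002209 E, +0.008231 N).
Azimuth = atan2(E, N) = atan2(-0.002209, +0.008231) = 345.0° ≈ 345°.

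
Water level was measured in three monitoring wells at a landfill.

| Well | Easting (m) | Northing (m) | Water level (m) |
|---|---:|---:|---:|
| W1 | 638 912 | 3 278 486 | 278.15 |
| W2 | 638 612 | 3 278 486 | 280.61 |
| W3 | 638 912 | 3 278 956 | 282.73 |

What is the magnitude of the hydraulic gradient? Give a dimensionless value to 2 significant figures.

∂h/∂x = (280.61 − 278.15) / (638612 − 638912) = -0.008200
∂h/∂y = (282.73 − 278.15) / (3278956 − 3278486) = +0.009745
|∇h| = √(-0.008200² + 0.009745²) = 0.01274

0.013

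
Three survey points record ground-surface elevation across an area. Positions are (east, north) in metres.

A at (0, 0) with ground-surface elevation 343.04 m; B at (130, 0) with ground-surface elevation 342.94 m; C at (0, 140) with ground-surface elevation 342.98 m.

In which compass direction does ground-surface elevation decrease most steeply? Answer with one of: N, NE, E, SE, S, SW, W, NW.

NE

∂z/∂x = (342.94 − 343.04) / (130 − 0) = -0.0007692
∂z/∂y = (342.98 − 343.04) / (140 − 0) = -0.0004286
Steepest decrease is along −∇f = (+0.0007692 E, +0.0004286 N) → northeast.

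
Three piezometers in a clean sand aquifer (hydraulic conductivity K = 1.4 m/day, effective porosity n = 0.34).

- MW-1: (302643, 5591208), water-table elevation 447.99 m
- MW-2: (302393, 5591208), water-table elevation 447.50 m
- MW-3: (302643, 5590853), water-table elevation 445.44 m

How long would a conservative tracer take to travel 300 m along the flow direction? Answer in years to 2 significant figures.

∂h/∂x = (447.50 − 447.99) / (302393 − 302643) = +0.001960
∂h/∂y = (445.44 − 447.99) / (5590853 − 5591208) = +0.007183
|∇h| = √(0.001960² + 0.007183²) = 0.007446
Seepage velocity v = K·i/n = 1.4 × 0.007446 / 0.34 = 0.03066 m/day.
t = 300 / 0.03066 = 9785 days = 26.8 years.

27 years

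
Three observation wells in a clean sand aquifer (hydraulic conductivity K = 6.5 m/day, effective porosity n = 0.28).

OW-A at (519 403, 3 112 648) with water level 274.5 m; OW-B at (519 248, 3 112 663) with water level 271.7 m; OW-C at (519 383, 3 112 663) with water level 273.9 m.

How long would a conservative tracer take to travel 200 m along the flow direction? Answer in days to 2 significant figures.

350 days

Taking OW-A as reference: OW-B−OW-A = (-155, 15, -2.8); OW-C−OW-A = (-20, 15, -0.6).
Determinant of the coordinate differences = (-155)·15 − (-20)·15 = -2025.
∂h/∂x = [(-2.8)·15 − (-0.6)·15] / -2025 = +0.01630
∂h/∂y = [(-155)·(-0.6) − (-20)·(-2.8)] / -2025 = -0.01827
|∇h| = √(0.01630² + -0.01827²) = 0.02448
Seepage velocity v = K·i/n = 6.5 × 0.02448 / 0.28 = 0.5683 m/day.
t = 200 / 0.5683 = 351.9 days.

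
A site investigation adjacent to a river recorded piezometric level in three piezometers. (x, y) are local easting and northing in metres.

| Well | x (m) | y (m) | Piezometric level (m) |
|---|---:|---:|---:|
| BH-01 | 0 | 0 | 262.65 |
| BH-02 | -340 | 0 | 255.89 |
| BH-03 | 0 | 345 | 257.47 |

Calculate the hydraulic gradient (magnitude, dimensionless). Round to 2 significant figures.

∂h/∂x = (255.89 − 262.65) / (-340 − 0) = +0.01988
∂h/∂y = (257.47 − 262.65) / (345 − 0) = -0.01501
|∇h| = √(0.01988² + -0.01501²) = 0.02491

0.025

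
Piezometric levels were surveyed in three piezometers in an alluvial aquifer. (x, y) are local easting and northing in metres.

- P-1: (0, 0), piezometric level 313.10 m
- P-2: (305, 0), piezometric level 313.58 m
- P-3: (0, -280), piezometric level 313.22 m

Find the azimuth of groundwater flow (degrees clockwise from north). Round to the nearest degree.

285°

∂h/∂x = (313.58 − 313.10) / (305 − 0) = +0.001574
∂h/∂y = (313.22 − 313.10) / (-280 − 0) = -0.0004286
Flow direction (−∇h) has components (-0.001574 E, +0.0004286 N).
Azimuth = atan2(E, N) = atan2(-0.001574, +0.0004286) = 285.2° ≈ 285°.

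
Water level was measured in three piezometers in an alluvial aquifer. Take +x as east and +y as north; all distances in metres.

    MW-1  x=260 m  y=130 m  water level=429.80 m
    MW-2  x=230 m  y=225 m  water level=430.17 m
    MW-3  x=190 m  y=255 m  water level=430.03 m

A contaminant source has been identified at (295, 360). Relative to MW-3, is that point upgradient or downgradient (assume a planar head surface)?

With h = a·x + b·y + c and MW-1 as origin, the differences give:
  (-30)·a + 95·b = +0.37
  (-70)·a + 125·b = +0.23
Eliminate b (×125 and ×95, subtract): 2900·a = 24.400 → a = ∂h/∂x = +0.008414
Back-substitute: b = ∂h/∂y = +0.006552.
Head at (295, 360) = 429.80 + (+0.008414)·(35) + (+0.006552)·(230) = 431.60 m.
That is higher than the 430.03 m at MW-3, so the point is upgradient.

upgradient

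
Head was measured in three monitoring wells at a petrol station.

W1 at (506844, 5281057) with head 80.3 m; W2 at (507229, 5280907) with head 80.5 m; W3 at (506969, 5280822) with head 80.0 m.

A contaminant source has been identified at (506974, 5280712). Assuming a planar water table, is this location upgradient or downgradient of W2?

downgradient

With h = a·x + b·y + c and W1 as origin, the differences give:
  385·a + (-150)·b = +0.2
  125·a + (-235)·b = -0.3
Eliminate b (×(-235) and ×(-150), subtract): -71725·a = -92.00 → a = ∂h/∂x = +0.001283
Back-substitute: b = ∂h/∂y = +0.001959.
Head at (506974, 5280712) = 80.3 + (+0.001283)·(130) + (+0.001959)·(-345) = 79.79 m.
That is lower than the 80.5 m at W2, so the point is downgradient.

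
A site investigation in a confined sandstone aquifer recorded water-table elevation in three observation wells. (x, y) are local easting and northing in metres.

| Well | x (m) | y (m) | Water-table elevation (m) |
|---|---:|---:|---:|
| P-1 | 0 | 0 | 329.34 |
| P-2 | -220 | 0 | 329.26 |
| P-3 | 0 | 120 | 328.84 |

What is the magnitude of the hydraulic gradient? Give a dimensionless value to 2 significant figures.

∂h/∂x = (329.26 − 329.34) / (-220 − 0) = +0.0003636
∂h/∂y = (328.84 − 329.34) / (120 − 0) = -0.004167
|∇h| = √(0.0003636² + -0.004167²) = 0.004183

0.0042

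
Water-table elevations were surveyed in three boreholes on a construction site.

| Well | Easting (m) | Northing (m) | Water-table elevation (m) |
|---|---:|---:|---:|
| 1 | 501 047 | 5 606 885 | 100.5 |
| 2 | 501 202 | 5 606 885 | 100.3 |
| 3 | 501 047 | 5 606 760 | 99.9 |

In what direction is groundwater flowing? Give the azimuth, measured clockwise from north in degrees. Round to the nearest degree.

165°

∂h/∂x = (100.3 − 100.5) / (501202 − 501047) = -0.001290
∂h/∂y = (99.9 − 100.5) / (5606760 − 5606885) = +0.004800
Flow direction (−∇h) has components (+0.001290 E, -0.004800 N).
Azimuth = atan2(E, N) = atan2(+0.001290, -0.004800) = 165.0° ≈ 165°.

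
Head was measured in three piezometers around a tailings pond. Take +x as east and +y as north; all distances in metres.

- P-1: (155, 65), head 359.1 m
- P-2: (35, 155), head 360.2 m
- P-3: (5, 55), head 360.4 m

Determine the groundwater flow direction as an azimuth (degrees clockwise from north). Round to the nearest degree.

Differences from P-1: to P-2 (Δx, Δy, Δh) = (-120, 90, +1.1); to P-3 = (-150, -10, +1.3).
Solve a·Δx + b·Δy = Δh: det = (-120)·(-10) − (-150)·90 = 14700.
∂h/∂x = [(+1.1)·(-10) − (+1.3)·90] / 14700 = -0.008707
∂h/∂y = [(-120)·(+1.3) − (-150)·(+1.1)] / 14700 = +0.0006122
Flow direction (−∇h) has components (+0.008707 E, -0.0006122 N).
Azimuth = atan2(E, N) = atan2(+0.008707, -0.0006122) = 94.0° ≈ 094°.

094°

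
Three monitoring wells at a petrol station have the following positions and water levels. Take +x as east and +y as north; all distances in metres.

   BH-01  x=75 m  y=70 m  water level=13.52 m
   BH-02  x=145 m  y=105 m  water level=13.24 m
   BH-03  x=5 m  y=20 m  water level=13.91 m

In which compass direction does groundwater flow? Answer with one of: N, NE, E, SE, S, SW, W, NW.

With h = a·x + b·y + c and BH-01 as origin, the differences give:
  70·a + 35·b = -0.28
  (-70)·a + (-50)·b = +0.39
Eliminate b (×(-50) and ×35, subtract): -1050·a = 0.350 → a = ∂h/∂x = -0.0003333
Back-substitute: b = ∂h/∂y = -0.007333.
Flow = −∇h = (+0.0003333 east, +0.007333 north), which points north.

N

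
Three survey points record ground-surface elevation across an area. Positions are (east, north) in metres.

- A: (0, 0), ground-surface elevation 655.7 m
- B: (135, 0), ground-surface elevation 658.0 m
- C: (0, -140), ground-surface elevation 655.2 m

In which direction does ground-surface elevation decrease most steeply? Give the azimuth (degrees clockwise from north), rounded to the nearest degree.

258°

∂z/∂x = (658.0 − 655.7) / (135 − 0) = +0.01704
∂z/∂y = (655.2 − 655.7) / (-140 − 0) = +0.003571
Steepest decrease is along −∇f: components (-0.01704 E, -0.003571 N).
Azimuth = atan2(-0.01704, -0.003571) = 258.2° ≈ 258°.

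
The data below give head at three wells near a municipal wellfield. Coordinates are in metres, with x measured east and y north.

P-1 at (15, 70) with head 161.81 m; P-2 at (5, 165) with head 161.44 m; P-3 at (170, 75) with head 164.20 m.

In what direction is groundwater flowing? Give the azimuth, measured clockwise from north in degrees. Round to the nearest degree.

With h = a·x + b·y + c and P-1 as origin, the differences give:
  (-10)·a + 95·b = -0.37
  155·a + 5·b = +2.39
Eliminate b (×5 and ×95, subtract): -14775·a = -228.900 → a = ∂h/∂x = +0.01549
Back-substitute: b = ∂h/∂y = -0.002264.
Flow direction (−∇h) has components (-0.01549 E, +0.002264 N).
Azimuth = atan2(E, N) = atan2(-0.01549, +0.002264) = 278.3° ≈ 278°.

278°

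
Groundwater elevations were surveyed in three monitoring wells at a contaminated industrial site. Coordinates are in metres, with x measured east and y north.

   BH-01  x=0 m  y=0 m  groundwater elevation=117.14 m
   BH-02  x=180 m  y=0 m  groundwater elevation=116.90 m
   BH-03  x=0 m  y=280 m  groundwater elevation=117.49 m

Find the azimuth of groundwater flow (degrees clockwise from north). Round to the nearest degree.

∂h/∂x = (116.90 − 117.14) / (180 − 0) = -0.001333
∂h/∂y = (117.49 − 117.14) / (280 − 0) = +0.001250
Flow direction (−∇h) has components (+0.001333 E, -0.001250 N).
Azimuth = atan2(E, N) = atan2(+0.001333, -0.001250) = 133.2° ≈ 133°.

133°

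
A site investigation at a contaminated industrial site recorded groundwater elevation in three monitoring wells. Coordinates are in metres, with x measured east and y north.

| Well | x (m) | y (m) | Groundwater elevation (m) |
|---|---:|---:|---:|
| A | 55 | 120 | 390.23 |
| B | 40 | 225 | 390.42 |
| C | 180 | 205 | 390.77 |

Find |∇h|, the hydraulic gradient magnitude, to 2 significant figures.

0.0036

Taking A as reference: B−A = (-15, 105, +0.19); C−A = (125, 85, +0.54).
Solve a·Δx + b·Δy = Δh: det = (-15)·85 − 125·105 = -14400.
∂h/∂x = [(+0.19)·85 − (+0.54)·105] / -14400 = +0.002816
∂h/∂y = [(-15)·(+0.54) − 125·(+0.19)] / -14400 = +0.002212
|∇h| = √(0.002816² + 0.002212²) = 0.003581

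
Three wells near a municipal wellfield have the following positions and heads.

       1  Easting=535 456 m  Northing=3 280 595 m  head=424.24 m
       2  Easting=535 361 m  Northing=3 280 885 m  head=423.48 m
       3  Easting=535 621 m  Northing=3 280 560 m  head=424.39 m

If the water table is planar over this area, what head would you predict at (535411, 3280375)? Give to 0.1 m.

424.8 m

Taking 1 as reference: 2−1 = (-95, 290, -0.76); 3−1 = (165, -35, +0.15).
Solve a·Δx + b·Δy = Δh: det = (-95)·(-35) − 165·290 = -44525.
∂h/∂x = [(-0.76)·(-35) − (+0.15)·290] / -44525 = +0.0003796
∂h/∂y = [(-95)·(+0.15) − 165·(-0.76)] / -44525 = -0.002496
h(535411, 3280375) = 424.24 + (+0.0003796)·(-45) + (-0.002496)·(-220) = 424.24 -0.017 +0.549 = 424.772 m.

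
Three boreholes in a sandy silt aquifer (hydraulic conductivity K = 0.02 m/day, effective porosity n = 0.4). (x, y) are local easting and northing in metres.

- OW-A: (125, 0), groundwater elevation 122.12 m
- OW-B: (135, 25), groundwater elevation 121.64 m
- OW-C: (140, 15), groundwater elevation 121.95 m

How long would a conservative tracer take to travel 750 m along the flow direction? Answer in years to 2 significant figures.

Three-point gradient (reference OW-A): Δ to OW-B = (10, 25, -0.48), Δ to OW-C = (15, 15, -0.17).
∂h/∂x = +0.01311, ∂h/∂y = -0.02444 (det = -225).
|∇h| = √(0.01311² + -0.02444²) = 0.02773
Seepage velocity v = K·i/n = 0.02 × 0.02773 / 0.4 = 0.001386 m/day.
t = 750 / 0.001386 = 5.411e+05 days = 1.48e+03 years.

1500 years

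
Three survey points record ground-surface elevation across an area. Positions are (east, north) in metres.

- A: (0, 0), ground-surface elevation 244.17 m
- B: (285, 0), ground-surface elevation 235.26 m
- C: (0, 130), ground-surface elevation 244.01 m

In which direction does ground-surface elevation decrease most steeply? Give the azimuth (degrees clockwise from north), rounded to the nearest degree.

∂z/∂x = (235.26 − 244.17) / (285 − 0) = -0.03126
∂z/∂y = (244.01 − 244.17) / (130 − 0) = -0.001231
Steepest decrease is along −∇f: components (+0.03126 E, +0.001231 N).
Azimuth = atan2(+0.03126, +0.001231) = 87.7° ≈ 088°.

088°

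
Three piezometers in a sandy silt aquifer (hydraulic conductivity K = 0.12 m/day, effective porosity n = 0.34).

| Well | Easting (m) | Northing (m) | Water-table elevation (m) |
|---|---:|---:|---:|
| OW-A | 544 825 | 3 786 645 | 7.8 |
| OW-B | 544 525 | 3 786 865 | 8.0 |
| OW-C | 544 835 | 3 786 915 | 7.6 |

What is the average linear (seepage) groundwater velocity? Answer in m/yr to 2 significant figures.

0.18 m/yr

With h = a·x + b·y + c and OW-A as origin, the differences give:
  (-300)·a + 220·b = +0.2
  10·a + 270·b = -0.2
Eliminate b (×270 and ×220, subtract): -83200·a = 98.00 → a = ∂h/∂x = -0.001178
Back-substitute: b = ∂h/∂y = -0.0006971.
|∇h| = √(-0.001178² + -0.0006971²) = 0.001369
Seepage velocity v = K·i/n = 0.12 × 0.001369 / 0.34 = 0.0004832 m/day = 0.1765 m/yr.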